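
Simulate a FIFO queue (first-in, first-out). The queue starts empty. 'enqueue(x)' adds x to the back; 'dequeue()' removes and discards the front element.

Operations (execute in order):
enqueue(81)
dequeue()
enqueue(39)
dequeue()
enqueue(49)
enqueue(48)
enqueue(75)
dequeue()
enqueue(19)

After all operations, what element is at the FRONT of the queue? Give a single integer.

enqueue(81): queue = [81]
dequeue(): queue = []
enqueue(39): queue = [39]
dequeue(): queue = []
enqueue(49): queue = [49]
enqueue(48): queue = [49, 48]
enqueue(75): queue = [49, 48, 75]
dequeue(): queue = [48, 75]
enqueue(19): queue = [48, 75, 19]

Answer: 48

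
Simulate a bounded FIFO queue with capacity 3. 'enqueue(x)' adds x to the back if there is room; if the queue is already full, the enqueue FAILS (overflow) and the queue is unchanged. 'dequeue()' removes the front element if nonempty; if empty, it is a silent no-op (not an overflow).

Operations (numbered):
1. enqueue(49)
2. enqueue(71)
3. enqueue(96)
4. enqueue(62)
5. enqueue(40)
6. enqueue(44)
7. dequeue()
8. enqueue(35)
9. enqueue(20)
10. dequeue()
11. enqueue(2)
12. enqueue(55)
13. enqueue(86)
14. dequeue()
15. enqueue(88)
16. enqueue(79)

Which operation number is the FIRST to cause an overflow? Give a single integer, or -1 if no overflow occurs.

1. enqueue(49): size=1
2. enqueue(71): size=2
3. enqueue(96): size=3
4. enqueue(62): size=3=cap → OVERFLOW (fail)
5. enqueue(40): size=3=cap → OVERFLOW (fail)
6. enqueue(44): size=3=cap → OVERFLOW (fail)
7. dequeue(): size=2
8. enqueue(35): size=3
9. enqueue(20): size=3=cap → OVERFLOW (fail)
10. dequeue(): size=2
11. enqueue(2): size=3
12. enqueue(55): size=3=cap → OVERFLOW (fail)
13. enqueue(86): size=3=cap → OVERFLOW (fail)
14. dequeue(): size=2
15. enqueue(88): size=3
16. enqueue(79): size=3=cap → OVERFLOW (fail)

Answer: 4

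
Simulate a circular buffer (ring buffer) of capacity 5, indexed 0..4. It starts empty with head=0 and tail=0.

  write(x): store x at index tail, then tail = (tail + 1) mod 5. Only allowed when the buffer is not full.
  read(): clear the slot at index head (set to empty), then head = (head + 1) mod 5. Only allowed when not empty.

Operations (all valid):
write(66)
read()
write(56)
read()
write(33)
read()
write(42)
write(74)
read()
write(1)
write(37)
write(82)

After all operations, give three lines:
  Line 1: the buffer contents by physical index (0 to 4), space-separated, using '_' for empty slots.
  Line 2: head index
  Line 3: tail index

Answer: 1 37 82 _ 74
4
3

Derivation:
write(66): buf=[66 _ _ _ _], head=0, tail=1, size=1
read(): buf=[_ _ _ _ _], head=1, tail=1, size=0
write(56): buf=[_ 56 _ _ _], head=1, tail=2, size=1
read(): buf=[_ _ _ _ _], head=2, tail=2, size=0
write(33): buf=[_ _ 33 _ _], head=2, tail=3, size=1
read(): buf=[_ _ _ _ _], head=3, tail=3, size=0
write(42): buf=[_ _ _ 42 _], head=3, tail=4, size=1
write(74): buf=[_ _ _ 42 74], head=3, tail=0, size=2
read(): buf=[_ _ _ _ 74], head=4, tail=0, size=1
write(1): buf=[1 _ _ _ 74], head=4, tail=1, size=2
write(37): buf=[1 37 _ _ 74], head=4, tail=2, size=3
write(82): buf=[1 37 82 _ 74], head=4, tail=3, size=4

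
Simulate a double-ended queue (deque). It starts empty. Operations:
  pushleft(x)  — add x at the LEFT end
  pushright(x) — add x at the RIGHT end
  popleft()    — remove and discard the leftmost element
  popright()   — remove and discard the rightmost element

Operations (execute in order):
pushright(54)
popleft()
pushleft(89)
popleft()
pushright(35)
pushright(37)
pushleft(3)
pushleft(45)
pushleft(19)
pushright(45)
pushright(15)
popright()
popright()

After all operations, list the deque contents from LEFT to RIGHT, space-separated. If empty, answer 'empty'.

Answer: 19 45 3 35 37

Derivation:
pushright(54): [54]
popleft(): []
pushleft(89): [89]
popleft(): []
pushright(35): [35]
pushright(37): [35, 37]
pushleft(3): [3, 35, 37]
pushleft(45): [45, 3, 35, 37]
pushleft(19): [19, 45, 3, 35, 37]
pushright(45): [19, 45, 3, 35, 37, 45]
pushright(15): [19, 45, 3, 35, 37, 45, 15]
popright(): [19, 45, 3, 35, 37, 45]
popright(): [19, 45, 3, 35, 37]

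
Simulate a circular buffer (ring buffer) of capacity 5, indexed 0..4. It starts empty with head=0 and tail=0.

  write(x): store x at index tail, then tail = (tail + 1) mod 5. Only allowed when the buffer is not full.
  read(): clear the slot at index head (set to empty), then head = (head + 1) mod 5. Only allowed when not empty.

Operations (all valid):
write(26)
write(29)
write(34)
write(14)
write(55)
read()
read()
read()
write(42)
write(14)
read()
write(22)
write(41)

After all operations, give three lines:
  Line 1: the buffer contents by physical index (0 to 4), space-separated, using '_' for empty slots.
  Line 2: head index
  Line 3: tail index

Answer: 42 14 22 41 55
4
4

Derivation:
write(26): buf=[26 _ _ _ _], head=0, tail=1, size=1
write(29): buf=[26 29 _ _ _], head=0, tail=2, size=2
write(34): buf=[26 29 34 _ _], head=0, tail=3, size=3
write(14): buf=[26 29 34 14 _], head=0, tail=4, size=4
write(55): buf=[26 29 34 14 55], head=0, tail=0, size=5
read(): buf=[_ 29 34 14 55], head=1, tail=0, size=4
read(): buf=[_ _ 34 14 55], head=2, tail=0, size=3
read(): buf=[_ _ _ 14 55], head=3, tail=0, size=2
write(42): buf=[42 _ _ 14 55], head=3, tail=1, size=3
write(14): buf=[42 14 _ 14 55], head=3, tail=2, size=4
read(): buf=[42 14 _ _ 55], head=4, tail=2, size=3
write(22): buf=[42 14 22 _ 55], head=4, tail=3, size=4
write(41): buf=[42 14 22 41 55], head=4, tail=4, size=5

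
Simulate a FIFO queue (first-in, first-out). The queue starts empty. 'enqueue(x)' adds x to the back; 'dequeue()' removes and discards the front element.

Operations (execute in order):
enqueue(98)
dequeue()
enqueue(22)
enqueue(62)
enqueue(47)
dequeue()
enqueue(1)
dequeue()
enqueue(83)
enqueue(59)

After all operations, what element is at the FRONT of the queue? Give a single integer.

enqueue(98): queue = [98]
dequeue(): queue = []
enqueue(22): queue = [22]
enqueue(62): queue = [22, 62]
enqueue(47): queue = [22, 62, 47]
dequeue(): queue = [62, 47]
enqueue(1): queue = [62, 47, 1]
dequeue(): queue = [47, 1]
enqueue(83): queue = [47, 1, 83]
enqueue(59): queue = [47, 1, 83, 59]

Answer: 47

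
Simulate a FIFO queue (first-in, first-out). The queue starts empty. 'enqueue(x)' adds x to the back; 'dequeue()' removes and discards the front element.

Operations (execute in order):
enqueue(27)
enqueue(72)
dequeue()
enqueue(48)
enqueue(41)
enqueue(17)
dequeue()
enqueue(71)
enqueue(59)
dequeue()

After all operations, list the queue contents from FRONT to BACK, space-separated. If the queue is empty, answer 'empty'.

enqueue(27): [27]
enqueue(72): [27, 72]
dequeue(): [72]
enqueue(48): [72, 48]
enqueue(41): [72, 48, 41]
enqueue(17): [72, 48, 41, 17]
dequeue(): [48, 41, 17]
enqueue(71): [48, 41, 17, 71]
enqueue(59): [48, 41, 17, 71, 59]
dequeue(): [41, 17, 71, 59]

Answer: 41 17 71 59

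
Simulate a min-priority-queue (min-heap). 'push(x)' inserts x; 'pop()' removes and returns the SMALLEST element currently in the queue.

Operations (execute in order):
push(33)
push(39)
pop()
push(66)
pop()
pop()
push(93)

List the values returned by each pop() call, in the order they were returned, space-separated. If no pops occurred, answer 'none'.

push(33): heap contents = [33]
push(39): heap contents = [33, 39]
pop() → 33: heap contents = [39]
push(66): heap contents = [39, 66]
pop() → 39: heap contents = [66]
pop() → 66: heap contents = []
push(93): heap contents = [93]

Answer: 33 39 66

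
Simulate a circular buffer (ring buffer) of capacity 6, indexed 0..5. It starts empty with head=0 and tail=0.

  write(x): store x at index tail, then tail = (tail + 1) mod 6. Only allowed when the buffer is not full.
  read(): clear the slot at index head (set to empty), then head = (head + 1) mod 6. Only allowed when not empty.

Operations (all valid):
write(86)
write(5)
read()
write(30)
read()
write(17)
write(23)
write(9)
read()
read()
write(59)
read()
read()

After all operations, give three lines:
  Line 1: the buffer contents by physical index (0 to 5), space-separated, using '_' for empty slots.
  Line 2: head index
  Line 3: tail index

write(86): buf=[86 _ _ _ _ _], head=0, tail=1, size=1
write(5): buf=[86 5 _ _ _ _], head=0, tail=2, size=2
read(): buf=[_ 5 _ _ _ _], head=1, tail=2, size=1
write(30): buf=[_ 5 30 _ _ _], head=1, tail=3, size=2
read(): buf=[_ _ 30 _ _ _], head=2, tail=3, size=1
write(17): buf=[_ _ 30 17 _ _], head=2, tail=4, size=2
write(23): buf=[_ _ 30 17 23 _], head=2, tail=5, size=3
write(9): buf=[_ _ 30 17 23 9], head=2, tail=0, size=4
read(): buf=[_ _ _ 17 23 9], head=3, tail=0, size=3
read(): buf=[_ _ _ _ 23 9], head=4, tail=0, size=2
write(59): buf=[59 _ _ _ 23 9], head=4, tail=1, size=3
read(): buf=[59 _ _ _ _ 9], head=5, tail=1, size=2
read(): buf=[59 _ _ _ _ _], head=0, tail=1, size=1

Answer: 59 _ _ _ _ _
0
1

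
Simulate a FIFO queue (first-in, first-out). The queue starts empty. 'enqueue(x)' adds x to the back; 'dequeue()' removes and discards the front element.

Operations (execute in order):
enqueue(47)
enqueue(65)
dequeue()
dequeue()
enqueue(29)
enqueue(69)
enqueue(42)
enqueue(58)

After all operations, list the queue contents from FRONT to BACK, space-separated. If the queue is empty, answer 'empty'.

enqueue(47): [47]
enqueue(65): [47, 65]
dequeue(): [65]
dequeue(): []
enqueue(29): [29]
enqueue(69): [29, 69]
enqueue(42): [29, 69, 42]
enqueue(58): [29, 69, 42, 58]

Answer: 29 69 42 58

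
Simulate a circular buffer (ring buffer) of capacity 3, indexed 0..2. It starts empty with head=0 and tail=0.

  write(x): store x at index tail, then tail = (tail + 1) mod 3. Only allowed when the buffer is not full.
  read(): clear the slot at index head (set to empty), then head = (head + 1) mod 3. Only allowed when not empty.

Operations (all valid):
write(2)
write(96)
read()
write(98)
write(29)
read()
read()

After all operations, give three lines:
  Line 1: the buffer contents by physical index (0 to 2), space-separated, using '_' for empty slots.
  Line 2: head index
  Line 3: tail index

Answer: 29 _ _
0
1

Derivation:
write(2): buf=[2 _ _], head=0, tail=1, size=1
write(96): buf=[2 96 _], head=0, tail=2, size=2
read(): buf=[_ 96 _], head=1, tail=2, size=1
write(98): buf=[_ 96 98], head=1, tail=0, size=2
write(29): buf=[29 96 98], head=1, tail=1, size=3
read(): buf=[29 _ 98], head=2, tail=1, size=2
read(): buf=[29 _ _], head=0, tail=1, size=1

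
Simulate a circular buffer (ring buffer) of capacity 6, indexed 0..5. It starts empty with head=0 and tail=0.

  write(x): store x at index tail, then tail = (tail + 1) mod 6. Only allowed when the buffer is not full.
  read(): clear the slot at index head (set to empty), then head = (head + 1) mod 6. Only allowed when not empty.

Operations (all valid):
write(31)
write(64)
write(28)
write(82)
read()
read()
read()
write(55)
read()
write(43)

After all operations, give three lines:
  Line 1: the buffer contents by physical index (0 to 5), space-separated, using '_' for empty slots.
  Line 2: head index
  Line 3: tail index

Answer: _ _ _ _ 55 43
4
0

Derivation:
write(31): buf=[31 _ _ _ _ _], head=0, tail=1, size=1
write(64): buf=[31 64 _ _ _ _], head=0, tail=2, size=2
write(28): buf=[31 64 28 _ _ _], head=0, tail=3, size=3
write(82): buf=[31 64 28 82 _ _], head=0, tail=4, size=4
read(): buf=[_ 64 28 82 _ _], head=1, tail=4, size=3
read(): buf=[_ _ 28 82 _ _], head=2, tail=4, size=2
read(): buf=[_ _ _ 82 _ _], head=3, tail=4, size=1
write(55): buf=[_ _ _ 82 55 _], head=3, tail=5, size=2
read(): buf=[_ _ _ _ 55 _], head=4, tail=5, size=1
write(43): buf=[_ _ _ _ 55 43], head=4, tail=0, size=2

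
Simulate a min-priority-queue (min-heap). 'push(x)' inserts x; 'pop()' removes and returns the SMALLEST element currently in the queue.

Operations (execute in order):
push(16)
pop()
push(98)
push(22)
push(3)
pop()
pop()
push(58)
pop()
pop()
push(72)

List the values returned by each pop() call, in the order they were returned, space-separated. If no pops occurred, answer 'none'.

Answer: 16 3 22 58 98

Derivation:
push(16): heap contents = [16]
pop() → 16: heap contents = []
push(98): heap contents = [98]
push(22): heap contents = [22, 98]
push(3): heap contents = [3, 22, 98]
pop() → 3: heap contents = [22, 98]
pop() → 22: heap contents = [98]
push(58): heap contents = [58, 98]
pop() → 58: heap contents = [98]
pop() → 98: heap contents = []
push(72): heap contents = [72]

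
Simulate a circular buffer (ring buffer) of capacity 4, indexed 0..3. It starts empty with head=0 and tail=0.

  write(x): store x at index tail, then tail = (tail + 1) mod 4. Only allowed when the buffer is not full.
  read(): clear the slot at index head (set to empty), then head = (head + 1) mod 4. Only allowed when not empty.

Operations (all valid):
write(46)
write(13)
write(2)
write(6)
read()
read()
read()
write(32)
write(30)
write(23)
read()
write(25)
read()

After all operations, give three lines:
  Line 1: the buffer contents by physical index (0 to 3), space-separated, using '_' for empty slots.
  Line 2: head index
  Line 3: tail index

write(46): buf=[46 _ _ _], head=0, tail=1, size=1
write(13): buf=[46 13 _ _], head=0, tail=2, size=2
write(2): buf=[46 13 2 _], head=0, tail=3, size=3
write(6): buf=[46 13 2 6], head=0, tail=0, size=4
read(): buf=[_ 13 2 6], head=1, tail=0, size=3
read(): buf=[_ _ 2 6], head=2, tail=0, size=2
read(): buf=[_ _ _ 6], head=3, tail=0, size=1
write(32): buf=[32 _ _ 6], head=3, tail=1, size=2
write(30): buf=[32 30 _ 6], head=3, tail=2, size=3
write(23): buf=[32 30 23 6], head=3, tail=3, size=4
read(): buf=[32 30 23 _], head=0, tail=3, size=3
write(25): buf=[32 30 23 25], head=0, tail=0, size=4
read(): buf=[_ 30 23 25], head=1, tail=0, size=3

Answer: _ 30 23 25
1
0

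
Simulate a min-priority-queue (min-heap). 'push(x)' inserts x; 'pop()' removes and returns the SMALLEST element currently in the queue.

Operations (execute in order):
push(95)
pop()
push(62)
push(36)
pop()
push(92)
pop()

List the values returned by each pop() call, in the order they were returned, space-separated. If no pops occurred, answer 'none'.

push(95): heap contents = [95]
pop() → 95: heap contents = []
push(62): heap contents = [62]
push(36): heap contents = [36, 62]
pop() → 36: heap contents = [62]
push(92): heap contents = [62, 92]
pop() → 62: heap contents = [92]

Answer: 95 36 62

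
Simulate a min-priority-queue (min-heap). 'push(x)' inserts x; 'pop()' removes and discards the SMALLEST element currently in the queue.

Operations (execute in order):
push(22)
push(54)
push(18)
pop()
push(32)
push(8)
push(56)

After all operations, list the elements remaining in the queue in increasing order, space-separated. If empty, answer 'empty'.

push(22): heap contents = [22]
push(54): heap contents = [22, 54]
push(18): heap contents = [18, 22, 54]
pop() → 18: heap contents = [22, 54]
push(32): heap contents = [22, 32, 54]
push(8): heap contents = [8, 22, 32, 54]
push(56): heap contents = [8, 22, 32, 54, 56]

Answer: 8 22 32 54 56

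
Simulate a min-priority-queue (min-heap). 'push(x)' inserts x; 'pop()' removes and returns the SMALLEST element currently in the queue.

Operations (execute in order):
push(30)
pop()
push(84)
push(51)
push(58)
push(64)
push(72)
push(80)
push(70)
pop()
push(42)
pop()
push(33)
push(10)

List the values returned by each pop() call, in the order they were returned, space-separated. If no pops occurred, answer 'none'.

Answer: 30 51 42

Derivation:
push(30): heap contents = [30]
pop() → 30: heap contents = []
push(84): heap contents = [84]
push(51): heap contents = [51, 84]
push(58): heap contents = [51, 58, 84]
push(64): heap contents = [51, 58, 64, 84]
push(72): heap contents = [51, 58, 64, 72, 84]
push(80): heap contents = [51, 58, 64, 72, 80, 84]
push(70): heap contents = [51, 58, 64, 70, 72, 80, 84]
pop() → 51: heap contents = [58, 64, 70, 72, 80, 84]
push(42): heap contents = [42, 58, 64, 70, 72, 80, 84]
pop() → 42: heap contents = [58, 64, 70, 72, 80, 84]
push(33): heap contents = [33, 58, 64, 70, 72, 80, 84]
push(10): heap contents = [10, 33, 58, 64, 70, 72, 80, 84]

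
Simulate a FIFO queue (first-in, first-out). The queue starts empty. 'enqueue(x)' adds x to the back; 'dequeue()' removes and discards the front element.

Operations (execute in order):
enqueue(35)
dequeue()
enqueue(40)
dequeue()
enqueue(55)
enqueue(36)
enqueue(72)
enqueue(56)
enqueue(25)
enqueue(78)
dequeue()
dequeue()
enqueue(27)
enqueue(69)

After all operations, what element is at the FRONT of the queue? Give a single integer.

Answer: 72

Derivation:
enqueue(35): queue = [35]
dequeue(): queue = []
enqueue(40): queue = [40]
dequeue(): queue = []
enqueue(55): queue = [55]
enqueue(36): queue = [55, 36]
enqueue(72): queue = [55, 36, 72]
enqueue(56): queue = [55, 36, 72, 56]
enqueue(25): queue = [55, 36, 72, 56, 25]
enqueue(78): queue = [55, 36, 72, 56, 25, 78]
dequeue(): queue = [36, 72, 56, 25, 78]
dequeue(): queue = [72, 56, 25, 78]
enqueue(27): queue = [72, 56, 25, 78, 27]
enqueue(69): queue = [72, 56, 25, 78, 27, 69]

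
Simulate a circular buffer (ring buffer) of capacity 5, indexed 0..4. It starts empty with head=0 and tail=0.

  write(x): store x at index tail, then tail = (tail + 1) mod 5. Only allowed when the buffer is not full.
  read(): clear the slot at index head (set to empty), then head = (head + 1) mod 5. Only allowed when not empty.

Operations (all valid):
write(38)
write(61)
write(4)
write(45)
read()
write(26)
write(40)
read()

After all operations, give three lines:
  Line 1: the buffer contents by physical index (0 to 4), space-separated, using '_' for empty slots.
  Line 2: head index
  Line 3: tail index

write(38): buf=[38 _ _ _ _], head=0, tail=1, size=1
write(61): buf=[38 61 _ _ _], head=0, tail=2, size=2
write(4): buf=[38 61 4 _ _], head=0, tail=3, size=3
write(45): buf=[38 61 4 45 _], head=0, tail=4, size=4
read(): buf=[_ 61 4 45 _], head=1, tail=4, size=3
write(26): buf=[_ 61 4 45 26], head=1, tail=0, size=4
write(40): buf=[40 61 4 45 26], head=1, tail=1, size=5
read(): buf=[40 _ 4 45 26], head=2, tail=1, size=4

Answer: 40 _ 4 45 26
2
1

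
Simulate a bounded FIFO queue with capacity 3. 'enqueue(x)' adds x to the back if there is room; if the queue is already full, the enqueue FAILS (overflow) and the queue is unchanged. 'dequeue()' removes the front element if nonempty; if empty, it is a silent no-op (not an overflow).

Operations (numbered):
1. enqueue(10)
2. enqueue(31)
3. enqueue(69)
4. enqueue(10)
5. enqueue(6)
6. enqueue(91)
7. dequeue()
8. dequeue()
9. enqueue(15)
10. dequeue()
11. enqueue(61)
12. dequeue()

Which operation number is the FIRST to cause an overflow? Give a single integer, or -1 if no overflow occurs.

Answer: 4

Derivation:
1. enqueue(10): size=1
2. enqueue(31): size=2
3. enqueue(69): size=3
4. enqueue(10): size=3=cap → OVERFLOW (fail)
5. enqueue(6): size=3=cap → OVERFLOW (fail)
6. enqueue(91): size=3=cap → OVERFLOW (fail)
7. dequeue(): size=2
8. dequeue(): size=1
9. enqueue(15): size=2
10. dequeue(): size=1
11. enqueue(61): size=2
12. dequeue(): size=1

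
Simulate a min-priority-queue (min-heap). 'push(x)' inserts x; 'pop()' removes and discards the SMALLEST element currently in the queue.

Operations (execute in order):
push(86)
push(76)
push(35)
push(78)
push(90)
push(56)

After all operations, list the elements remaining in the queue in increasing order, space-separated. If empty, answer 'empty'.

push(86): heap contents = [86]
push(76): heap contents = [76, 86]
push(35): heap contents = [35, 76, 86]
push(78): heap contents = [35, 76, 78, 86]
push(90): heap contents = [35, 76, 78, 86, 90]
push(56): heap contents = [35, 56, 76, 78, 86, 90]

Answer: 35 56 76 78 86 90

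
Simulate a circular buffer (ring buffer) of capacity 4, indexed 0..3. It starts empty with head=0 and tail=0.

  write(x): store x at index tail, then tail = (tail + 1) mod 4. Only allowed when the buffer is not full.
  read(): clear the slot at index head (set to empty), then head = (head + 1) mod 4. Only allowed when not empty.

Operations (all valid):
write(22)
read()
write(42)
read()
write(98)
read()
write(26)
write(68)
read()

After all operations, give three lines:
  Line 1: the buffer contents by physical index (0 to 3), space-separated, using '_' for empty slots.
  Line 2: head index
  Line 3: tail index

Answer: 68 _ _ _
0
1

Derivation:
write(22): buf=[22 _ _ _], head=0, tail=1, size=1
read(): buf=[_ _ _ _], head=1, tail=1, size=0
write(42): buf=[_ 42 _ _], head=1, tail=2, size=1
read(): buf=[_ _ _ _], head=2, tail=2, size=0
write(98): buf=[_ _ 98 _], head=2, tail=3, size=1
read(): buf=[_ _ _ _], head=3, tail=3, size=0
write(26): buf=[_ _ _ 26], head=3, tail=0, size=1
write(68): buf=[68 _ _ 26], head=3, tail=1, size=2
read(): buf=[68 _ _ _], head=0, tail=1, size=1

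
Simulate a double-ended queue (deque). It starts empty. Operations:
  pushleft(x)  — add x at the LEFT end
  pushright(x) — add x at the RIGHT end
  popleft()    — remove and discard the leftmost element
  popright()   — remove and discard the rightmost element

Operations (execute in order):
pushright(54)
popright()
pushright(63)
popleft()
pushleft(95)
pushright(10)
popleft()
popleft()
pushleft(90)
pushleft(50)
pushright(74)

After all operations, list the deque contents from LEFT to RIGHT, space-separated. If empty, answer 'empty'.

Answer: 50 90 74

Derivation:
pushright(54): [54]
popright(): []
pushright(63): [63]
popleft(): []
pushleft(95): [95]
pushright(10): [95, 10]
popleft(): [10]
popleft(): []
pushleft(90): [90]
pushleft(50): [50, 90]
pushright(74): [50, 90, 74]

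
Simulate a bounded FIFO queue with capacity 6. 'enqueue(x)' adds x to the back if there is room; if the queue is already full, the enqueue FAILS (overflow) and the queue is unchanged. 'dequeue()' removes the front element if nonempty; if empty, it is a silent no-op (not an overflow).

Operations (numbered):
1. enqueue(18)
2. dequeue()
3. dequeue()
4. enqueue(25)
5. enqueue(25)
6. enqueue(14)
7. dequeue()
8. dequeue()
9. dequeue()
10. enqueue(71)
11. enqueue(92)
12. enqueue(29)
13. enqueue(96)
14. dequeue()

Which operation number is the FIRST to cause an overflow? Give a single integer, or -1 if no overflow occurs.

Answer: -1

Derivation:
1. enqueue(18): size=1
2. dequeue(): size=0
3. dequeue(): empty, no-op, size=0
4. enqueue(25): size=1
5. enqueue(25): size=2
6. enqueue(14): size=3
7. dequeue(): size=2
8. dequeue(): size=1
9. dequeue(): size=0
10. enqueue(71): size=1
11. enqueue(92): size=2
12. enqueue(29): size=3
13. enqueue(96): size=4
14. dequeue(): size=3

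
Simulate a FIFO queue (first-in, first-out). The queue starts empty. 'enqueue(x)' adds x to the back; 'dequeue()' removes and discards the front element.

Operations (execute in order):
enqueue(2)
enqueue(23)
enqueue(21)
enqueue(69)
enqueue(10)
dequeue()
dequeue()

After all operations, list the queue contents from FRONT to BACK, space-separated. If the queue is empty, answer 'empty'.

Answer: 21 69 10

Derivation:
enqueue(2): [2]
enqueue(23): [2, 23]
enqueue(21): [2, 23, 21]
enqueue(69): [2, 23, 21, 69]
enqueue(10): [2, 23, 21, 69, 10]
dequeue(): [23, 21, 69, 10]
dequeue(): [21, 69, 10]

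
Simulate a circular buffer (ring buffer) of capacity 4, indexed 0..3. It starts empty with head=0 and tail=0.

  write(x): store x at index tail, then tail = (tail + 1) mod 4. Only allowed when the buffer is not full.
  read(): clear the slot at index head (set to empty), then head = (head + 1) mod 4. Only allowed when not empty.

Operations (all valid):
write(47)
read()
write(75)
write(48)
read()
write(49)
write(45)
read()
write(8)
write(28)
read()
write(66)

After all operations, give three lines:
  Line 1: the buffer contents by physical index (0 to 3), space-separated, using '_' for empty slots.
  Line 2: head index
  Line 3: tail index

Answer: 45 8 28 66
0
0

Derivation:
write(47): buf=[47 _ _ _], head=0, tail=1, size=1
read(): buf=[_ _ _ _], head=1, tail=1, size=0
write(75): buf=[_ 75 _ _], head=1, tail=2, size=1
write(48): buf=[_ 75 48 _], head=1, tail=3, size=2
read(): buf=[_ _ 48 _], head=2, tail=3, size=1
write(49): buf=[_ _ 48 49], head=2, tail=0, size=2
write(45): buf=[45 _ 48 49], head=2, tail=1, size=3
read(): buf=[45 _ _ 49], head=3, tail=1, size=2
write(8): buf=[45 8 _ 49], head=3, tail=2, size=3
write(28): buf=[45 8 28 49], head=3, tail=3, size=4
read(): buf=[45 8 28 _], head=0, tail=3, size=3
write(66): buf=[45 8 28 66], head=0, tail=0, size=4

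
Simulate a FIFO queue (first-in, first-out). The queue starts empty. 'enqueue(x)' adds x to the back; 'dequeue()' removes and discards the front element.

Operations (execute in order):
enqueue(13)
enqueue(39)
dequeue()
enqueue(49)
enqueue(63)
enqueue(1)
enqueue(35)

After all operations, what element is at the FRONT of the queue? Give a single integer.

enqueue(13): queue = [13]
enqueue(39): queue = [13, 39]
dequeue(): queue = [39]
enqueue(49): queue = [39, 49]
enqueue(63): queue = [39, 49, 63]
enqueue(1): queue = [39, 49, 63, 1]
enqueue(35): queue = [39, 49, 63, 1, 35]

Answer: 39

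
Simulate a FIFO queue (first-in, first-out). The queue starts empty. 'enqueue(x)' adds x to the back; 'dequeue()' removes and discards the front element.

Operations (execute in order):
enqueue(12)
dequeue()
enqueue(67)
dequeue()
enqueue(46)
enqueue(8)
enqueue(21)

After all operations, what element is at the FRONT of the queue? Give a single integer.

enqueue(12): queue = [12]
dequeue(): queue = []
enqueue(67): queue = [67]
dequeue(): queue = []
enqueue(46): queue = [46]
enqueue(8): queue = [46, 8]
enqueue(21): queue = [46, 8, 21]

Answer: 46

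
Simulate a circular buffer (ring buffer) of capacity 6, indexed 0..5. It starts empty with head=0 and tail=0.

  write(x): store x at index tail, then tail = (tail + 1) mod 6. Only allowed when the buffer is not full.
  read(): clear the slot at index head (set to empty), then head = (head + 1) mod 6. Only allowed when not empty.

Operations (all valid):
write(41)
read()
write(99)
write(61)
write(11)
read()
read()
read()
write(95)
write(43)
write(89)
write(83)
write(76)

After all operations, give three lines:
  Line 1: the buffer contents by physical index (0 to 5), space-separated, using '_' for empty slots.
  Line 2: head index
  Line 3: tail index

write(41): buf=[41 _ _ _ _ _], head=0, tail=1, size=1
read(): buf=[_ _ _ _ _ _], head=1, tail=1, size=0
write(99): buf=[_ 99 _ _ _ _], head=1, tail=2, size=1
write(61): buf=[_ 99 61 _ _ _], head=1, tail=3, size=2
write(11): buf=[_ 99 61 11 _ _], head=1, tail=4, size=3
read(): buf=[_ _ 61 11 _ _], head=2, tail=4, size=2
read(): buf=[_ _ _ 11 _ _], head=3, tail=4, size=1
read(): buf=[_ _ _ _ _ _], head=4, tail=4, size=0
write(95): buf=[_ _ _ _ 95 _], head=4, tail=5, size=1
write(43): buf=[_ _ _ _ 95 43], head=4, tail=0, size=2
write(89): buf=[89 _ _ _ 95 43], head=4, tail=1, size=3
write(83): buf=[89 83 _ _ 95 43], head=4, tail=2, size=4
write(76): buf=[89 83 76 _ 95 43], head=4, tail=3, size=5

Answer: 89 83 76 _ 95 43
4
3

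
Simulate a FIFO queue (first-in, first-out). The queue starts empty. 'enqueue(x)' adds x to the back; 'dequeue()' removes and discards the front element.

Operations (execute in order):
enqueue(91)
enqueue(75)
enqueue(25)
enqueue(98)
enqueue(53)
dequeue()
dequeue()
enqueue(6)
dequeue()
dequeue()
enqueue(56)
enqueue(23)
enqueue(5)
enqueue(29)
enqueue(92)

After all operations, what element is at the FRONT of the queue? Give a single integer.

Answer: 53

Derivation:
enqueue(91): queue = [91]
enqueue(75): queue = [91, 75]
enqueue(25): queue = [91, 75, 25]
enqueue(98): queue = [91, 75, 25, 98]
enqueue(53): queue = [91, 75, 25, 98, 53]
dequeue(): queue = [75, 25, 98, 53]
dequeue(): queue = [25, 98, 53]
enqueue(6): queue = [25, 98, 53, 6]
dequeue(): queue = [98, 53, 6]
dequeue(): queue = [53, 6]
enqueue(56): queue = [53, 6, 56]
enqueue(23): queue = [53, 6, 56, 23]
enqueue(5): queue = [53, 6, 56, 23, 5]
enqueue(29): queue = [53, 6, 56, 23, 5, 29]
enqueue(92): queue = [53, 6, 56, 23, 5, 29, 92]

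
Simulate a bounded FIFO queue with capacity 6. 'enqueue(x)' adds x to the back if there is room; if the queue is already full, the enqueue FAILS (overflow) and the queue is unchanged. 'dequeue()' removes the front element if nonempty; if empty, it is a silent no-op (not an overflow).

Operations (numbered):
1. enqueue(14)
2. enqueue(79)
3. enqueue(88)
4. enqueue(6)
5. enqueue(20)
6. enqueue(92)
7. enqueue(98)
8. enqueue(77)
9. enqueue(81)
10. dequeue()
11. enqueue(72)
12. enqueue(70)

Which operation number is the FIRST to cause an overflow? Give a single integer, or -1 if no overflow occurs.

Answer: 7

Derivation:
1. enqueue(14): size=1
2. enqueue(79): size=2
3. enqueue(88): size=3
4. enqueue(6): size=4
5. enqueue(20): size=5
6. enqueue(92): size=6
7. enqueue(98): size=6=cap → OVERFLOW (fail)
8. enqueue(77): size=6=cap → OVERFLOW (fail)
9. enqueue(81): size=6=cap → OVERFLOW (fail)
10. dequeue(): size=5
11. enqueue(72): size=6
12. enqueue(70): size=6=cap → OVERFLOW (fail)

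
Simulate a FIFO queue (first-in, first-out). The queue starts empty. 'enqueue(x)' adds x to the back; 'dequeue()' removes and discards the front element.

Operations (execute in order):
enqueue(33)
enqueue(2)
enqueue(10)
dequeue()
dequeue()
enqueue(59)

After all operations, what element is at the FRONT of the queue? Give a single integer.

Answer: 10

Derivation:
enqueue(33): queue = [33]
enqueue(2): queue = [33, 2]
enqueue(10): queue = [33, 2, 10]
dequeue(): queue = [2, 10]
dequeue(): queue = [10]
enqueue(59): queue = [10, 59]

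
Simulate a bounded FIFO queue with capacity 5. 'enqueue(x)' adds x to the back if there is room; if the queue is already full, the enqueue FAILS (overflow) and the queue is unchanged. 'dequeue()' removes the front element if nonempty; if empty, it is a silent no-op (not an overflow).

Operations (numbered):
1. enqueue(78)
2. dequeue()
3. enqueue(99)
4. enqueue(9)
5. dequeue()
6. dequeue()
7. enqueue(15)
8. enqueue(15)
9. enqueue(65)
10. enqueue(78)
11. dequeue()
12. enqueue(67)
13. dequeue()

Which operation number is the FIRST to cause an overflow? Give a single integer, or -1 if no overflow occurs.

Answer: -1

Derivation:
1. enqueue(78): size=1
2. dequeue(): size=0
3. enqueue(99): size=1
4. enqueue(9): size=2
5. dequeue(): size=1
6. dequeue(): size=0
7. enqueue(15): size=1
8. enqueue(15): size=2
9. enqueue(65): size=3
10. enqueue(78): size=4
11. dequeue(): size=3
12. enqueue(67): size=4
13. dequeue(): size=3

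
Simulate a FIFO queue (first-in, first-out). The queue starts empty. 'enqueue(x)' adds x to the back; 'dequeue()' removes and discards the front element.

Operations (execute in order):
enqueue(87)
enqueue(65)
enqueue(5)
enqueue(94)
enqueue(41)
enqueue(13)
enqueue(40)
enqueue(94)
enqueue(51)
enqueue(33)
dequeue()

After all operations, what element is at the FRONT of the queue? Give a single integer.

Answer: 65

Derivation:
enqueue(87): queue = [87]
enqueue(65): queue = [87, 65]
enqueue(5): queue = [87, 65, 5]
enqueue(94): queue = [87, 65, 5, 94]
enqueue(41): queue = [87, 65, 5, 94, 41]
enqueue(13): queue = [87, 65, 5, 94, 41, 13]
enqueue(40): queue = [87, 65, 5, 94, 41, 13, 40]
enqueue(94): queue = [87, 65, 5, 94, 41, 13, 40, 94]
enqueue(51): queue = [87, 65, 5, 94, 41, 13, 40, 94, 51]
enqueue(33): queue = [87, 65, 5, 94, 41, 13, 40, 94, 51, 33]
dequeue(): queue = [65, 5, 94, 41, 13, 40, 94, 51, 33]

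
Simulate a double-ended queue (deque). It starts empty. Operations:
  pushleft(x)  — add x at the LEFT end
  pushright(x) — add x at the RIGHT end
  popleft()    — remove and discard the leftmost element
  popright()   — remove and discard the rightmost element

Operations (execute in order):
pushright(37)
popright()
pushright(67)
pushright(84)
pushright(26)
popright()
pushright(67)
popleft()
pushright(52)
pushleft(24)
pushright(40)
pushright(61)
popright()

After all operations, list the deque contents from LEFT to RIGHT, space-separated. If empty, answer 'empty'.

pushright(37): [37]
popright(): []
pushright(67): [67]
pushright(84): [67, 84]
pushright(26): [67, 84, 26]
popright(): [67, 84]
pushright(67): [67, 84, 67]
popleft(): [84, 67]
pushright(52): [84, 67, 52]
pushleft(24): [24, 84, 67, 52]
pushright(40): [24, 84, 67, 52, 40]
pushright(61): [24, 84, 67, 52, 40, 61]
popright(): [24, 84, 67, 52, 40]

Answer: 24 84 67 52 40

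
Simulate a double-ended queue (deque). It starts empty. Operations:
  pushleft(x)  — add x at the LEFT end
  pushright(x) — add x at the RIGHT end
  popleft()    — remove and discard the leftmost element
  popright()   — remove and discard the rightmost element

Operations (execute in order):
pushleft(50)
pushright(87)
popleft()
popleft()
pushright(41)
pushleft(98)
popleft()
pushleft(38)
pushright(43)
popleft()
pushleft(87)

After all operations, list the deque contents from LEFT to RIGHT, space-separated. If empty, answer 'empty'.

Answer: 87 41 43

Derivation:
pushleft(50): [50]
pushright(87): [50, 87]
popleft(): [87]
popleft(): []
pushright(41): [41]
pushleft(98): [98, 41]
popleft(): [41]
pushleft(38): [38, 41]
pushright(43): [38, 41, 43]
popleft(): [41, 43]
pushleft(87): [87, 41, 43]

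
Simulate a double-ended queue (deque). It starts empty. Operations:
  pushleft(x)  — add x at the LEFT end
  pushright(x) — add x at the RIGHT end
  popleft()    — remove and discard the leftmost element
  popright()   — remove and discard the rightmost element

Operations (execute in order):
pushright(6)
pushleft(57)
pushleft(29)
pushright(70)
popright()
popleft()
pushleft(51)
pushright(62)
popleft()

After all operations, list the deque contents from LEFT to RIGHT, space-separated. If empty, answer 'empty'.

pushright(6): [6]
pushleft(57): [57, 6]
pushleft(29): [29, 57, 6]
pushright(70): [29, 57, 6, 70]
popright(): [29, 57, 6]
popleft(): [57, 6]
pushleft(51): [51, 57, 6]
pushright(62): [51, 57, 6, 62]
popleft(): [57, 6, 62]

Answer: 57 6 62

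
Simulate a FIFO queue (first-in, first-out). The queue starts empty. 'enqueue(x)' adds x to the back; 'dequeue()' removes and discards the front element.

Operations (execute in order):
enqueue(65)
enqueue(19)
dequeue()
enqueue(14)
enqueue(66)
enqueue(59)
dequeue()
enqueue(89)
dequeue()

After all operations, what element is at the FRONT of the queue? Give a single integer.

enqueue(65): queue = [65]
enqueue(19): queue = [65, 19]
dequeue(): queue = [19]
enqueue(14): queue = [19, 14]
enqueue(66): queue = [19, 14, 66]
enqueue(59): queue = [19, 14, 66, 59]
dequeue(): queue = [14, 66, 59]
enqueue(89): queue = [14, 66, 59, 89]
dequeue(): queue = [66, 59, 89]

Answer: 66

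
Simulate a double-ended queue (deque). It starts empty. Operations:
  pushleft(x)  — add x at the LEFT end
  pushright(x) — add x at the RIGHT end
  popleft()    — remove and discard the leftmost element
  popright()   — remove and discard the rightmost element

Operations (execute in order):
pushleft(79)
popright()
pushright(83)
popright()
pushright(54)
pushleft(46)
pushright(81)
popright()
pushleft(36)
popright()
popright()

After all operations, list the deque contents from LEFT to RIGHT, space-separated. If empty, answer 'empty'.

pushleft(79): [79]
popright(): []
pushright(83): [83]
popright(): []
pushright(54): [54]
pushleft(46): [46, 54]
pushright(81): [46, 54, 81]
popright(): [46, 54]
pushleft(36): [36, 46, 54]
popright(): [36, 46]
popright(): [36]

Answer: 36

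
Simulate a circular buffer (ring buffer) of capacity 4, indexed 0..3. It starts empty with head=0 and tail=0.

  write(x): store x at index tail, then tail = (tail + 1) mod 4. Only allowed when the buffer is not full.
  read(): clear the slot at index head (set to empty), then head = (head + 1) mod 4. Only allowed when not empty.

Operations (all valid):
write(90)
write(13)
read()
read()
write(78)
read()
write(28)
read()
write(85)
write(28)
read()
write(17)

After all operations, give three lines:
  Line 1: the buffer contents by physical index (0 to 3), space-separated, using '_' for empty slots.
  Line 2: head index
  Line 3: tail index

Answer: _ 28 17 _
1
3

Derivation:
write(90): buf=[90 _ _ _], head=0, tail=1, size=1
write(13): buf=[90 13 _ _], head=0, tail=2, size=2
read(): buf=[_ 13 _ _], head=1, tail=2, size=1
read(): buf=[_ _ _ _], head=2, tail=2, size=0
write(78): buf=[_ _ 78 _], head=2, tail=3, size=1
read(): buf=[_ _ _ _], head=3, tail=3, size=0
write(28): buf=[_ _ _ 28], head=3, tail=0, size=1
read(): buf=[_ _ _ _], head=0, tail=0, size=0
write(85): buf=[85 _ _ _], head=0, tail=1, size=1
write(28): buf=[85 28 _ _], head=0, tail=2, size=2
read(): buf=[_ 28 _ _], head=1, tail=2, size=1
write(17): buf=[_ 28 17 _], head=1, tail=3, size=2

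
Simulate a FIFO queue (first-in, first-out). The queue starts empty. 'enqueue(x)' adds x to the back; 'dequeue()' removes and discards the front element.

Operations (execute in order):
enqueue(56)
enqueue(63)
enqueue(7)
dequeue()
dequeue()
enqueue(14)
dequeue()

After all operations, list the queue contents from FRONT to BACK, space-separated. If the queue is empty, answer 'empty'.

Answer: 14

Derivation:
enqueue(56): [56]
enqueue(63): [56, 63]
enqueue(7): [56, 63, 7]
dequeue(): [63, 7]
dequeue(): [7]
enqueue(14): [7, 14]
dequeue(): [14]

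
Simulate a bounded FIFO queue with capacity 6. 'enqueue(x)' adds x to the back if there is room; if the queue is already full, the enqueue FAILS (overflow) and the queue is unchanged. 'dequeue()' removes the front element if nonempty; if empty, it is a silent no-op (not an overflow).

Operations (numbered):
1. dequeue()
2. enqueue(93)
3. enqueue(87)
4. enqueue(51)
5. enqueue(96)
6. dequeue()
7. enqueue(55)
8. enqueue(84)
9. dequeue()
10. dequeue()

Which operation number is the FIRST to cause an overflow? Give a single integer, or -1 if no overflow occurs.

Answer: -1

Derivation:
1. dequeue(): empty, no-op, size=0
2. enqueue(93): size=1
3. enqueue(87): size=2
4. enqueue(51): size=3
5. enqueue(96): size=4
6. dequeue(): size=3
7. enqueue(55): size=4
8. enqueue(84): size=5
9. dequeue(): size=4
10. dequeue(): size=3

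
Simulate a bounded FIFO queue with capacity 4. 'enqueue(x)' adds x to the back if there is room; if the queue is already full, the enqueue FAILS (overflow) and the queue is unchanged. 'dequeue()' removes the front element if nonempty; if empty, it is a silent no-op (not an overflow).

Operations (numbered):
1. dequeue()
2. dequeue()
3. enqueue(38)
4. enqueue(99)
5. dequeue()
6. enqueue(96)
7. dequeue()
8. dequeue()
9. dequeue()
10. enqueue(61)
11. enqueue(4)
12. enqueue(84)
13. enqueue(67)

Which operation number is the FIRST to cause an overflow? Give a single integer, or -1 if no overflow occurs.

Answer: -1

Derivation:
1. dequeue(): empty, no-op, size=0
2. dequeue(): empty, no-op, size=0
3. enqueue(38): size=1
4. enqueue(99): size=2
5. dequeue(): size=1
6. enqueue(96): size=2
7. dequeue(): size=1
8. dequeue(): size=0
9. dequeue(): empty, no-op, size=0
10. enqueue(61): size=1
11. enqueue(4): size=2
12. enqueue(84): size=3
13. enqueue(67): size=4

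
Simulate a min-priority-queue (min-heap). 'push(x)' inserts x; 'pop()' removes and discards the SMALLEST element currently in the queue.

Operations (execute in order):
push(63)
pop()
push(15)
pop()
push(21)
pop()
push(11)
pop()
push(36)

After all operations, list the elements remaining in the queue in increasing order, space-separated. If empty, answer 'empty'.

Answer: 36

Derivation:
push(63): heap contents = [63]
pop() → 63: heap contents = []
push(15): heap contents = [15]
pop() → 15: heap contents = []
push(21): heap contents = [21]
pop() → 21: heap contents = []
push(11): heap contents = [11]
pop() → 11: heap contents = []
push(36): heap contents = [36]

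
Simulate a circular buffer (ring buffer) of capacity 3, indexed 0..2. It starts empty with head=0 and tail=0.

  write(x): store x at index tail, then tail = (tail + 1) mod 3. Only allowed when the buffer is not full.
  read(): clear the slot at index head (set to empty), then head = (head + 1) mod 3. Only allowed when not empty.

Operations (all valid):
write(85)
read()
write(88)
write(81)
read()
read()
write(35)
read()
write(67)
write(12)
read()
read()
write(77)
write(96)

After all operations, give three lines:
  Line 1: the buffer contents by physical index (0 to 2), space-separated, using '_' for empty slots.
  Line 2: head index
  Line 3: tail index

write(85): buf=[85 _ _], head=0, tail=1, size=1
read(): buf=[_ _ _], head=1, tail=1, size=0
write(88): buf=[_ 88 _], head=1, tail=2, size=1
write(81): buf=[_ 88 81], head=1, tail=0, size=2
read(): buf=[_ _ 81], head=2, tail=0, size=1
read(): buf=[_ _ _], head=0, tail=0, size=0
write(35): buf=[35 _ _], head=0, tail=1, size=1
read(): buf=[_ _ _], head=1, tail=1, size=0
write(67): buf=[_ 67 _], head=1, tail=2, size=1
write(12): buf=[_ 67 12], head=1, tail=0, size=2
read(): buf=[_ _ 12], head=2, tail=0, size=1
read(): buf=[_ _ _], head=0, tail=0, size=0
write(77): buf=[77 _ _], head=0, tail=1, size=1
write(96): buf=[77 96 _], head=0, tail=2, size=2

Answer: 77 96 _
0
2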